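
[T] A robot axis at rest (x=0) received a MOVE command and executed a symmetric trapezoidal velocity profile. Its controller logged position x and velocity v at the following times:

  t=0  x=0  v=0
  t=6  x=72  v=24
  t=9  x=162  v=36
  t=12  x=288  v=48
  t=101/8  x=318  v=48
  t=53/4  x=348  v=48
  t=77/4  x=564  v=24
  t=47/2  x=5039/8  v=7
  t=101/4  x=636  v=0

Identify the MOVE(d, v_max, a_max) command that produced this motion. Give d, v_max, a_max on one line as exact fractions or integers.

d=636 v_max=48 a_max=4

final state: t=101/4, x=636, v=0 → d = 636
a_max = (24−0)/(6−0) = 4
max v = 48 over t∈[12,53/4] → v_max = 48
check: 48·(12+5/4) = 636 ✓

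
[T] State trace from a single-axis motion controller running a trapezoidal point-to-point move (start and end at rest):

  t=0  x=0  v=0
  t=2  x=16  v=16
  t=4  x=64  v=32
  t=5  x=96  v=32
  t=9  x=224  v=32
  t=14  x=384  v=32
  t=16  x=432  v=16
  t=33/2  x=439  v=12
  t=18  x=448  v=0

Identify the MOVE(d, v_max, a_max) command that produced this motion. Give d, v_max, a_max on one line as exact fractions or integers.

final state: t=18, x=448, v=0 → d = 448
a_max = (16−0)/(2−0) = 8
max v = 32 over t∈[4,14] → v_max = 32
check: 32·(4+10) = 448 ✓

d=448 v_max=32 a_max=8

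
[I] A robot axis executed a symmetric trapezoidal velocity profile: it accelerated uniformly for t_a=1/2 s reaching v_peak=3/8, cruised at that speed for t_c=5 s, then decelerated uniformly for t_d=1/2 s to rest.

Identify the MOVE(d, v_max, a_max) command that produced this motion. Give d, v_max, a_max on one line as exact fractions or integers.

a_max = (3/8)/(1/2) = 3/4
d_a = ½·3/8·1/2 = 3/32; d_c = 3/8·5 = 15/8
d = 2·3/32 + 15/8 = 33/16
t_c = 5 > 0 so v_max = 3/8

d=33/16 v_max=3/8 a_max=3/4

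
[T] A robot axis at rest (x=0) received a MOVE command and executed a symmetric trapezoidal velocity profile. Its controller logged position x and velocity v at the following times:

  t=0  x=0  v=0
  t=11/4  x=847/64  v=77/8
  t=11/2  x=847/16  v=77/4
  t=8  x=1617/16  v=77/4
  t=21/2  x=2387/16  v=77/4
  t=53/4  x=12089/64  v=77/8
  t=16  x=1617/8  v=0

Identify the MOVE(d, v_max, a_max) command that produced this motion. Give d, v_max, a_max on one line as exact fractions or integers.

final state: t=16, x=1617/8, v=0 → d = 1617/8
a_max = (77/8−0)/(11/4−0) = 7/2
max v = 77/4 over t∈[11/2,21/2] → v_max = 77/4
check: 77/4·(11/2+5) = 1617/8 ✓

d=1617/8 v_max=77/4 a_max=7/2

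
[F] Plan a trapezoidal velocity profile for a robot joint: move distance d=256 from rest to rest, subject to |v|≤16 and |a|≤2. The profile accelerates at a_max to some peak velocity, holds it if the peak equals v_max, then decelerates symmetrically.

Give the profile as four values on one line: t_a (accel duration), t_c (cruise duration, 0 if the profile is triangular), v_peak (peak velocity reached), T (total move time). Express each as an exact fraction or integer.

t_a=8 t_c=8 v_peak=16 T=24

v_max²/a_max = 16²/2 = 128
256 ≥ 128 so v_max reached
t_a = 16/2 = 8; v_peak = 16
d_cruise = 256 − 128 = 128; t_c = 128/16 = 8
T = 2·8 + 8 = 24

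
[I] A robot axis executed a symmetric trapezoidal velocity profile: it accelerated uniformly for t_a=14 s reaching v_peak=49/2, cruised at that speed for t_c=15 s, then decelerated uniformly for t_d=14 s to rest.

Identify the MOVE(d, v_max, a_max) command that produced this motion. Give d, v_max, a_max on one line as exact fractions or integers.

a_max = (49/2)/14 = 7/4
d_a = ½·49/2·14 = 343/2; d_c = 49/2·15 = 735/2
d = 2·343/2 + 735/2 = 1421/2
t_c = 15 > 0 ⇒ limit active, v_max = 49/2

d=1421/2 v_max=49/2 a_max=7/4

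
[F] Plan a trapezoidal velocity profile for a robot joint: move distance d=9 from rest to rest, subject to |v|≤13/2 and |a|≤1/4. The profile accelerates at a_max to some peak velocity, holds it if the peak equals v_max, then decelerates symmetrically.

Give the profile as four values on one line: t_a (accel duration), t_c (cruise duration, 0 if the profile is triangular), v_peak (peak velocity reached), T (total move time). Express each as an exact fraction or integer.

v_max²/a_max = (13/2)²/(1/4) = 169
9 < 169 → triangular
v_peak = √(9·1/4) = √(9/4) = 3/2
t_a = (3/2)/(1/4) = 6; t_c = 0
T = 2·6 = 12

t_a=6 t_c=0 v_peak=3/2 T=12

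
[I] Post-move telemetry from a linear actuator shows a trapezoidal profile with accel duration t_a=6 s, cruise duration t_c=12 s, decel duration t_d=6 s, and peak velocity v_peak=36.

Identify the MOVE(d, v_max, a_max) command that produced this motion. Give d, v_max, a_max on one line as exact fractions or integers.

a_max = 36/6 = 6
d_a = ½·36·6 = 108; d_c = 36·12 = 432
d = 2·108 + 432 = 648
t_c = 12 > 0 → v_max = v_peak = 36

d=648 v_max=36 a_max=6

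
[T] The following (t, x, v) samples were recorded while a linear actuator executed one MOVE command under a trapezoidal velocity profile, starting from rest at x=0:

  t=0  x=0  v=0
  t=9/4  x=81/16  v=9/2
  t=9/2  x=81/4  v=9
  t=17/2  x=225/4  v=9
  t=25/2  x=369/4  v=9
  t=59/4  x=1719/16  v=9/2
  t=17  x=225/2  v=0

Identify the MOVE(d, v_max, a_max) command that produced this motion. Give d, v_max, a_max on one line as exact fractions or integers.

final state: t=17, x=225/2, v=0 → d = 225/2
a_max = (9/2−0)/(9/4−0) = 2
max v = 9 over t∈[9/2,25/2] → v_max = 9
check: 9·(9/2+8) = 225/2 ✓

d=225/2 v_max=9 a_max=2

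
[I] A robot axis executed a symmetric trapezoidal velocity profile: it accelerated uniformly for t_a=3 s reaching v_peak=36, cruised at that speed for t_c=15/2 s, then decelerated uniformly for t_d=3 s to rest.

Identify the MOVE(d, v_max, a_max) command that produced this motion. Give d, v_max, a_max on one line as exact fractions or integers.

d=378 v_max=36 a_max=12

a_max = 36/3 = 12
d_a = ½·36·3 = 54; d_c = 36·15/2 = 270
d = 2·54 + 270 = 378
t_c = 15/2 > 0 → v_max = v_peak = 36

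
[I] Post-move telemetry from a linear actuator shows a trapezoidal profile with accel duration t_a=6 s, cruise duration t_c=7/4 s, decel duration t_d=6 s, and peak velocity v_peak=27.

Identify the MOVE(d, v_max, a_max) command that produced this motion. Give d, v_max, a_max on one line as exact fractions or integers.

a_max = 27/6 = 9/2
d_a = ½·27·6 = 81; d_c = 27·7/4 = 189/4
d = 2·81 + 189/4 = 837/4
t_c = 7/4 > 0 → v_max = v_peak = 27

d=837/4 v_max=27 a_max=9/2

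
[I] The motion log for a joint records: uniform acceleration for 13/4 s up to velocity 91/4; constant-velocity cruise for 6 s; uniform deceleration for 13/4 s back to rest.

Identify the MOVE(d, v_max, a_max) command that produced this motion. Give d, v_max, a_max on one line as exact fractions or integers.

d=3367/16 v_max=91/4 a_max=7

a_max = (91/4)/(13/4) = 7
d_a = ½·91/4·13/4 = 1183/32; d_c = 91/4·6 = 273/2
d = 2·1183/32 + 273/2 = 3367/16
t_c = 6 > 0 → v_max = v_peak = 91/4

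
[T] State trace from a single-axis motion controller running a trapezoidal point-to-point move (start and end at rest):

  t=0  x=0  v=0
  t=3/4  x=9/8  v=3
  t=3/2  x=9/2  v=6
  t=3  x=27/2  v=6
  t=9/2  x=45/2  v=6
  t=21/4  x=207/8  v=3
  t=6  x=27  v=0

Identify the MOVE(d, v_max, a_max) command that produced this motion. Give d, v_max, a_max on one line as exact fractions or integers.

final state: t=6, x=27, v=0 → d = 27
a_max = (3−0)/(3/4−0) = 4
max v = 6 over t∈[3/2,9/2] → v_max = 6
check: 6·(3/2+3) = 27 ✓

d=27 v_max=6 a_max=4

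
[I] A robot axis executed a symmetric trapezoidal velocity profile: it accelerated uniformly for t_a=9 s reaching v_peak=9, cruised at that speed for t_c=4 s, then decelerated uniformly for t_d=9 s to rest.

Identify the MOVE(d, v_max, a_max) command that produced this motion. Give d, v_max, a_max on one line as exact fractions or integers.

d=117 v_max=9 a_max=1

a_max = 9/9 = 1
d_a = ½·9·9 = 81/2; d_c = 9·4 = 36
d = 2·81/2 + 36 = 117
t_c = 4 > 0 → v_max = v_peak = 9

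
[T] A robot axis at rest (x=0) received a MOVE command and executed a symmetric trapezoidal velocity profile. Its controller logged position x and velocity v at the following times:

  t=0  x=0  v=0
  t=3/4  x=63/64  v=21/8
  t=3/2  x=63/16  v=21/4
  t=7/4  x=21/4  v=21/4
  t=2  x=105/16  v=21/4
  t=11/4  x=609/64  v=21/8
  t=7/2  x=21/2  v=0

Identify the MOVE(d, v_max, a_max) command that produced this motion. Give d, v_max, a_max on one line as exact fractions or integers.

final state: t=7/2, x=21/2, v=0 → d = 21/2
a_max = (21/8−0)/(3/4−0) = 7/2
max v = 21/4 over t∈[3/2,2] → v_max = 21/4
check: 21/4·(3/2+1/2) = 21/2 ✓

d=21/2 v_max=21/4 a_max=7/2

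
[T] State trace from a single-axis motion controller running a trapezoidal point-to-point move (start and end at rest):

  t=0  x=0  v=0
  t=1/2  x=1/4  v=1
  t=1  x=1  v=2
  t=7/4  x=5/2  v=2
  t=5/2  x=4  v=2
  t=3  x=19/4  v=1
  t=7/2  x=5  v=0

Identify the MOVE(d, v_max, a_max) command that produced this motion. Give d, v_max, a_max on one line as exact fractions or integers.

d=5 v_max=2 a_max=2

final state: t=7/2, x=5, v=0 → d = 5
a_max = (1−0)/(1/2−0) = 2
max v = 2 over t∈[1,5/2] → v_max = 2
check: 2·(1+3/2) = 5 ✓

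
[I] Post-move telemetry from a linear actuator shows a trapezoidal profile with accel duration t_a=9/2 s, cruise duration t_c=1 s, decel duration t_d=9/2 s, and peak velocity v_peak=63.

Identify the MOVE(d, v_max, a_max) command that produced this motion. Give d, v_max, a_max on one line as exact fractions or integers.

d=693/2 v_max=63 a_max=14

a_max = 63/(9/2) = 14
d_a = ½·63·9/2 = 567/4; d_c = 63·1 = 63
d = 2·567/4 + 63 = 693/2
t_c = 1 > 0 so v_max = 63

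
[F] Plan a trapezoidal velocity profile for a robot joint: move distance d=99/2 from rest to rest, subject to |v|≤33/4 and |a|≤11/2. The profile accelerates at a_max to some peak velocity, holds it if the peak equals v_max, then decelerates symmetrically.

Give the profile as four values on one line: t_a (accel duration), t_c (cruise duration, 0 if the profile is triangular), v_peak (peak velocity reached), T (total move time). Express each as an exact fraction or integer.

t_a=3/2 t_c=9/2 v_peak=33/4 T=15/2

vₘ²/aₘ = (33/4)²/(11/2) = 99/8
99/2 ≥ 99/8 ⇒ cruise phase
t_a = (33/4)/(11/2) = 3/2; v_peak = 33/4
d_cruise = 99/2 − 99/8 = 297/8; t_c = (297/8)/(33/4) = 9/2
T = 2·3/2 + 9/2 = 15/2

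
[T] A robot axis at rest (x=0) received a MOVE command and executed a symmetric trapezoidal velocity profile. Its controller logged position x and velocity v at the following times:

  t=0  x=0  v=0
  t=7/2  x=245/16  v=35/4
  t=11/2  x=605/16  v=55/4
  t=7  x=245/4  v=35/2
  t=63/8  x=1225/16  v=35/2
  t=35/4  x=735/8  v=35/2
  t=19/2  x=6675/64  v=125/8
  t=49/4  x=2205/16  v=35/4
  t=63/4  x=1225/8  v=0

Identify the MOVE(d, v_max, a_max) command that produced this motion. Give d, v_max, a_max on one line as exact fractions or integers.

final state: t=63/4, x=1225/8, v=0 → d = 1225/8
a_max = (35/4−0)/(7/2−0) = 5/2
max v = 35/2 over t∈[7,35/4] → v_max = 35/2
check: 35/2·(7+7/4) = 1225/8 ✓

d=1225/8 v_max=35/2 a_max=5/2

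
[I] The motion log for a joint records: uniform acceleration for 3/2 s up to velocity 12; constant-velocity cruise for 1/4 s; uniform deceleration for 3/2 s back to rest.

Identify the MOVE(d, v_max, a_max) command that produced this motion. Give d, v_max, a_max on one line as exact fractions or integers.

d=21 v_max=12 a_max=8

a_max = 12/(3/2) = 8
d_a = ½·12·3/2 = 9; d_c = 12·1/4 = 3
d = 2·9 + 3 = 21
t_c = 1/4 > 0 → v_max = v_peak = 12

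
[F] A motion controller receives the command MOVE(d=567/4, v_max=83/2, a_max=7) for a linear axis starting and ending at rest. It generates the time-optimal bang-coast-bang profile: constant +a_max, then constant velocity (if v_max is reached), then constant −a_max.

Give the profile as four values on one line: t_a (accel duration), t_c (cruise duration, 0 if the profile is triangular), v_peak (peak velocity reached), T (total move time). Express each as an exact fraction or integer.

t_a=9/2 t_c=0 v_peak=63/2 T=9

(v_max)²/a_max = (83/2)²/7 = 6889/28
567/4 < 6889/28 ⇒ no cruise
v_peak = √(567/4·7) = √(3969/4) = 63/2
t_a = (63/2)/7 = 9/2; t_c = 0
T = 2·9/2 = 9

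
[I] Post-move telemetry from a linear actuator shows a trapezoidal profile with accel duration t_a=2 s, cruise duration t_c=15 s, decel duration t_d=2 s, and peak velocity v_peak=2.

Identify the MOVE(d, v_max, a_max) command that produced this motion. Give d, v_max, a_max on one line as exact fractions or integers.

a_max = 2/2 = 1
d_a = ½·2·2 = 2; d_c = 2·15 = 30
d = 2·2 + 30 = 34
t_c = 15 > 0 → v_max = v_peak = 2

d=34 v_max=2 a_max=1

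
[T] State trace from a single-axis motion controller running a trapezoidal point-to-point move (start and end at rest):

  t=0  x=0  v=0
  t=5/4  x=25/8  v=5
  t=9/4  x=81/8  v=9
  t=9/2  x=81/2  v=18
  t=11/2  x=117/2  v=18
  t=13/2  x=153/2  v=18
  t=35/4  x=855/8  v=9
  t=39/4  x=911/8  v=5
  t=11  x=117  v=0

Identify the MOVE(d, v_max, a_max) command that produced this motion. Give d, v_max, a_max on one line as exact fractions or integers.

d=117 v_max=18 a_max=4

final state: t=11, x=117, v=0 → d = 117
a_max = (5−0)/(5/4−0) = 4
max v = 18 over t∈[9/2,13/2] → v_max = 18
check: 18·(9/2+2) = 117 ✓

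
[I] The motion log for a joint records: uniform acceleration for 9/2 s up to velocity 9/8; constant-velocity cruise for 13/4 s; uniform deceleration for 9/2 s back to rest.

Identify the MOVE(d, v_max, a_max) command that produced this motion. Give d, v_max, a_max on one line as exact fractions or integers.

a_max = (9/8)/(9/2) = 1/4
d_a = ½·9/8·9/2 = 81/32; d_c = 9/8·13/4 = 117/32
d = 2·81/32 + 117/32 = 279/32
t_c = 13/4 > 0 → v_max = v_peak = 9/8

d=279/32 v_max=9/8 a_max=1/4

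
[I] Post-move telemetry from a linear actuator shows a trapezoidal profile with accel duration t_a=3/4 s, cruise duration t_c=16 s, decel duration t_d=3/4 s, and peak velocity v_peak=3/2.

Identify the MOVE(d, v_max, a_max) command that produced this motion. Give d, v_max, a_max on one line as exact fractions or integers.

a_max = (3/2)/(3/4) = 2
d_a = ½·3/2·3/4 = 9/16; d_c = 3/2·16 = 24
d = 2·9/16 + 24 = 201/8
t_c = 16 > 0 → v_max = v_peak = 3/2

d=201/8 v_max=3/2 a_max=2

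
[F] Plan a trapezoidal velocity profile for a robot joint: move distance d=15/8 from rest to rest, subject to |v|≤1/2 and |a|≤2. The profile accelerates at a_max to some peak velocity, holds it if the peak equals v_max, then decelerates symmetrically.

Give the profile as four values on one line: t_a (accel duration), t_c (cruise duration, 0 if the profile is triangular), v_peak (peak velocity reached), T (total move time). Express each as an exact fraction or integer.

v_max²/a_max = (1/2)²/2 = 1/8
15/8 ≥ 1/8 ⇒ cruise phase
t_a = (1/2)/2 = 1/4; v_peak = 1/2
d_cruise = 15/8 − 1/8 = 7/4; t_c = (7/4)/(1/2) = 7/2
T = 2·1/4 + 7/2 = 4

t_a=1/4 t_c=7/2 v_peak=1/2 T=4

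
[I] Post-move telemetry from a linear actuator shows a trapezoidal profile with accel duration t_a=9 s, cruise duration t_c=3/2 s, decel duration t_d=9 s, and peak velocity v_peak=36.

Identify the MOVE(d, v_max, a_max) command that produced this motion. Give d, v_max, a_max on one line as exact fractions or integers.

d=378 v_max=36 a_max=4

a_max = 36/9 = 4
d_a = ½·36·9 = 162; d_c = 36·3/2 = 54
d = 2·162 + 54 = 378
t_c = 3/2 > 0 so v_max = 36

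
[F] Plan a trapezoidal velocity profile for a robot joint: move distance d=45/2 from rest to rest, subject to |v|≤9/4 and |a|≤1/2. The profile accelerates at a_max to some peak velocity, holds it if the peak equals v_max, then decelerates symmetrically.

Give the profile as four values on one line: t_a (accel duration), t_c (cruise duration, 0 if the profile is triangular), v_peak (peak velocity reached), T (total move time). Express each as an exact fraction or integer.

v_max²/a_max = (9/4)²/(1/2) = 81/8
45/2 ≥ 81/8 → trapezoidal
t_a = (9/4)/(1/2) = 9/2; v_peak = 9/4
d_cruise = 45/2 − 81/8 = 99/8; t_c = (99/8)/(9/4) = 11/2
T = 2·9/2 + 11/2 = 29/2

t_a=9/2 t_c=11/2 v_peak=9/4 T=29/2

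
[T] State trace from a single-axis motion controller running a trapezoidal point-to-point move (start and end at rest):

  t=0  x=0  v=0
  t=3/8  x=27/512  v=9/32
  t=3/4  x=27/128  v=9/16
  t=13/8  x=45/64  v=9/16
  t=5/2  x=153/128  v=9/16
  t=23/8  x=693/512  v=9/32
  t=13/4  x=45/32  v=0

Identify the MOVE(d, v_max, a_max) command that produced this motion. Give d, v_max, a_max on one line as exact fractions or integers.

d=45/32 v_max=9/16 a_max=3/4

final state: t=13/4, x=45/32, v=0 → d = 45/32
a_max = (9/32−0)/(3/8−0) = 3/4
max v = 9/16 over t∈[3/4,5/2] → v_max = 9/16
check: 9/16·(3/4+7/4) = 45/32 ✓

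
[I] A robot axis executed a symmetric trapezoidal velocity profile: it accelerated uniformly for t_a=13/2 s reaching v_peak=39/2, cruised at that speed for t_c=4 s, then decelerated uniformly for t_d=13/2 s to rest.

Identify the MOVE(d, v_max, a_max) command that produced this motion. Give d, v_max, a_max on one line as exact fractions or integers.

d=819/4 v_max=39/2 a_max=3

a_max = (39/2)/(13/2) = 3
d_a = ½·39/2·13/2 = 507/8; d_c = 39/2·4 = 78
d = 2·507/8 + 78 = 819/4
t_c = 4 > 0 → v_max = v_peak = 39/2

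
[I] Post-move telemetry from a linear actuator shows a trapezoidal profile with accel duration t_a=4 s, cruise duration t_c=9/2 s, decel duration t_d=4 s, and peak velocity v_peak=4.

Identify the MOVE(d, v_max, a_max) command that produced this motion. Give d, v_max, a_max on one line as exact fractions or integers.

a_max = 4/4 = 1
d_a = ½·4·4 = 8; d_c = 4·9/2 = 18
d = 2·8 + 18 = 34
t_c = 9/2 > 0 → v_max = v_peak = 4

d=34 v_max=4 a_max=1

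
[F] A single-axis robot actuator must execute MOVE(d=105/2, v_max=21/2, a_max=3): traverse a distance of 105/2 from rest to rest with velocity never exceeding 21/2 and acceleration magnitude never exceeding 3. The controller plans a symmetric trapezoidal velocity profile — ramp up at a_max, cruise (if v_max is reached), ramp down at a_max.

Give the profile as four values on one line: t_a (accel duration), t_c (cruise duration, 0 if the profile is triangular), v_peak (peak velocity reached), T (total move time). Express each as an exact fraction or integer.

t_a=7/2 t_c=3/2 v_peak=21/2 T=17/2

(v_max)²/a_max = (21/2)²/3 = 147/4
105/2 ≥ 147/4 → trapezoidal
t_a = (21/2)/3 = 7/2; v_peak = 21/2
d_cruise = 105/2 − 147/4 = 63/4; t_c = (63/4)/(21/2) = 3/2
T = 2·7/2 + 3/2 = 17/2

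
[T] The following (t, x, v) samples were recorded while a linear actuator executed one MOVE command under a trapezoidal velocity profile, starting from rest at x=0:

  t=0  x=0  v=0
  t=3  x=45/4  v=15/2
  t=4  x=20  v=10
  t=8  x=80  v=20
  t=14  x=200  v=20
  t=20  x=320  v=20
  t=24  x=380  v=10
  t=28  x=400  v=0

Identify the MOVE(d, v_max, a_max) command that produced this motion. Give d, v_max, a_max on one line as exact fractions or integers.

final state: t=28, x=400, v=0 → d = 400
a_max = (15/2−0)/(3−0) = 5/2
max v = 20 over t∈[8,20] → v_max = 20
check: 20·(8+12) = 400 ✓

d=400 v_max=20 a_max=5/2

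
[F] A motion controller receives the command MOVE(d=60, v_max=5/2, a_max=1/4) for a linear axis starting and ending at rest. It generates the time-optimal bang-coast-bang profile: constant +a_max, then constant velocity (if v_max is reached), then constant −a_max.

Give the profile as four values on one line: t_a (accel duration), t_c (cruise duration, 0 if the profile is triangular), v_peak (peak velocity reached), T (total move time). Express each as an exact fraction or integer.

t_a=10 t_c=14 v_peak=5/2 T=34

(v_max)²/a_max = (5/2)²/(1/4) = 25
60 ≥ 25 → trapezoidal
t_a = (5/2)/(1/4) = 10; v_peak = 5/2
d_cruise = 60 − 25 = 35; t_c = 35/(5/2) = 14
T = 2·10 + 14 = 34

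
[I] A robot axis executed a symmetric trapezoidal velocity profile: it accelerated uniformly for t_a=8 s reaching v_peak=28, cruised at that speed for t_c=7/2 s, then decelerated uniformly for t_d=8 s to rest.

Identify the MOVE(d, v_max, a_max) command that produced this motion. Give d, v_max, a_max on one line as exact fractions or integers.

a_max = 28/8 = 7/2
d_a = ½·28·8 = 112; d_c = 28·7/2 = 98
d = 2·112 + 98 = 322
t_c = 7/2 > 0 ⇒ limit active, v_max = 28

d=322 v_max=28 a_max=7/2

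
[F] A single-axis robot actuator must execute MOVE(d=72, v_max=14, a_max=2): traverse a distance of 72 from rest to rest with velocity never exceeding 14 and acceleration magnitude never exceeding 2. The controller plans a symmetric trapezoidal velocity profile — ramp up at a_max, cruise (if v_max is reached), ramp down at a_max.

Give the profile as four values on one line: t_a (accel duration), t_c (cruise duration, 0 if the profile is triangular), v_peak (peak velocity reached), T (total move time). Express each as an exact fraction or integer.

vₘ²/aₘ = 14²/2 = 98
72 < 98 ⇒ no cruise
v_peak = √(72·2) = √144 = 12
t_a = 12/2 = 6; t_c = 0
T = 2·6 = 12

t_a=6 t_c=0 v_peak=12 T=12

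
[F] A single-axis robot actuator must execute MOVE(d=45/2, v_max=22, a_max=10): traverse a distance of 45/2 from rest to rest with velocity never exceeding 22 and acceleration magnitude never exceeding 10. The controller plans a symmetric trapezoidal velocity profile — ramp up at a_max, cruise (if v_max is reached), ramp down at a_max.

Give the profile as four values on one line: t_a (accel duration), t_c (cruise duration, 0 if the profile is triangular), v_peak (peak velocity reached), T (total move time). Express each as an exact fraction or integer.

v_max²/a_max = 22²/10 = 242/5
45/2 < 242/5 ⇒ no cruise
v_peak = √(45/2·10) = √225 = 15
t_a = 15/10 = 3/2; t_c = 0
T = 2·3/2 = 3

t_a=3/2 t_c=0 v_peak=15 T=3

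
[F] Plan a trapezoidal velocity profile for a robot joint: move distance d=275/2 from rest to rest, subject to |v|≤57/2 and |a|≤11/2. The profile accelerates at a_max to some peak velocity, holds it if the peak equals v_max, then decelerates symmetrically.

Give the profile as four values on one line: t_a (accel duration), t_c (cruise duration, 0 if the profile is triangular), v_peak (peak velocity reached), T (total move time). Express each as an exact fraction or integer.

t_a=5 t_c=0 v_peak=55/2 T=10

vₘ²/aₘ = (57/2)²/(11/2) = 3249/22
275/2 < 3249/22 so t_c = 0
v_peak = √(275/2·11/2) = √(3025/4) = 55/2
t_a = (55/2)/(11/2) = 5; t_c = 0
T = 2·5 = 10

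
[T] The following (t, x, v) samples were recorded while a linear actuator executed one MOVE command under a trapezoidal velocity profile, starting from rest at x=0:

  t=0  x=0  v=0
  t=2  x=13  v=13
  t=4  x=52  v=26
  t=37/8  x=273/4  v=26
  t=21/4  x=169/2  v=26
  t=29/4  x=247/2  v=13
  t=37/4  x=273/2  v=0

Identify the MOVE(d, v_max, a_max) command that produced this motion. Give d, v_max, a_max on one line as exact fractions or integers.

d=273/2 v_max=26 a_max=13/2

final state: t=37/4, x=273/2, v=0 → d = 273/2
a_max = (13−0)/(2−0) = 13/2
max v = 26 over t∈[4,21/4] → v_max = 26
check: 26·(4+5/4) = 273/2 ✓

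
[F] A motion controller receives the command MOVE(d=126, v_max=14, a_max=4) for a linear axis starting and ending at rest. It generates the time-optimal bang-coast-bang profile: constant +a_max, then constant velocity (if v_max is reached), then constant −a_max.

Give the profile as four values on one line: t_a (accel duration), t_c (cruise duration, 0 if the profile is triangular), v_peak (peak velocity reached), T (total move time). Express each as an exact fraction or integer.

t_a=7/2 t_c=11/2 v_peak=14 T=25/2

vₘ²/aₘ = 14²/4 = 49
126 ≥ 49 so v_max reached
t_a = 14/4 = 7/2; v_peak = 14
d_cruise = 126 − 49 = 77; t_c = 77/14 = 11/2
T = 2·7/2 + 11/2 = 25/2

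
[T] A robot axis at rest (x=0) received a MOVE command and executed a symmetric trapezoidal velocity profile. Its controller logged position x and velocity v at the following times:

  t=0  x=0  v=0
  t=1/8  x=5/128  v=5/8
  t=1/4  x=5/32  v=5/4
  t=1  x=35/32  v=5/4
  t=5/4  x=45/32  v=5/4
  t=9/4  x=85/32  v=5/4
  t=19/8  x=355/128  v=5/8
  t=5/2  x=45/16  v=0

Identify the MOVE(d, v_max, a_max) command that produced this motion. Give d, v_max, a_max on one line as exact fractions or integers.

final state: t=5/2, x=45/16, v=0 → d = 45/16
a_max = (5/8−0)/(1/8−0) = 5
max v = 5/4 over t∈[1/4,9/4] → v_max = 5/4
check: 5/4·(1/4+2) = 45/16 ✓

d=45/16 v_max=5/4 a_max=5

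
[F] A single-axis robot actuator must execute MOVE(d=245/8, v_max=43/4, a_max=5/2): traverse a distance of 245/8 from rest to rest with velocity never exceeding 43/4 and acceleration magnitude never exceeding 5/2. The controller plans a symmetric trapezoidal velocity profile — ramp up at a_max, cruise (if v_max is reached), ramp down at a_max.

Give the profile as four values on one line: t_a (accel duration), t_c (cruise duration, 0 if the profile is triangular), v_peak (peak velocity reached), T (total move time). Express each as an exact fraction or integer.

t_a=7/2 t_c=0 v_peak=35/4 T=7

v_max²/a_max = (43/4)²/(5/2) = 1849/40
245/8 < 1849/40 ⇒ no cruise
v_peak = √(245/8·5/2) = √(1225/16) = 35/4
t_a = (35/4)/(5/2) = 7/2; t_c = 0
T = 2·7/2 = 7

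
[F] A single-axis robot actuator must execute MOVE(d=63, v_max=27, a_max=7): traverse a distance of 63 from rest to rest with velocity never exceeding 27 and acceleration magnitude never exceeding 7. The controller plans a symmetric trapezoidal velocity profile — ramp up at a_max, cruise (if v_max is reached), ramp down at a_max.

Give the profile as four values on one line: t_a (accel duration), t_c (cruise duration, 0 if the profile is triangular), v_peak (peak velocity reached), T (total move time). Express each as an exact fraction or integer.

(v_max)²/a_max = 27²/7 = 729/7
63 < 729/7 so t_c = 0
v_peak = √(63·7) = √441 = 21
t_a = 21/7 = 3; t_c = 0
T = 2·3 = 6

t_a=3 t_c=0 v_peak=21 T=6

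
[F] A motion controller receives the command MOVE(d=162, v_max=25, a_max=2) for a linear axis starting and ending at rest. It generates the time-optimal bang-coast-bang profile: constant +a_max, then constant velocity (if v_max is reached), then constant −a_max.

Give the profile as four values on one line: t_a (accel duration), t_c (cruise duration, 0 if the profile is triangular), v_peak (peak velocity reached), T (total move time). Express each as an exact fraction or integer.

vₘ²/aₘ = 25²/2 = 625/2
162 < 625/2 ⇒ no cruise
v_peak = √(162·2) = √324 = 18
t_a = 18/2 = 9; t_c = 0
T = 2·9 = 18

t_a=9 t_c=0 v_peak=18 T=18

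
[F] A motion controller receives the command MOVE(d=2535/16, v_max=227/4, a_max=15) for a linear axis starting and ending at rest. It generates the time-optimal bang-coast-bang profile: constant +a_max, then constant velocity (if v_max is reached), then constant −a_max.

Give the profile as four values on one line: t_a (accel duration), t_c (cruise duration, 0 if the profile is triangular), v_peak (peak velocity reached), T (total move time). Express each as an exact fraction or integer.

vₘ²/aₘ = (227/4)²/15 = 51529/240
2535/16 < 51529/240 → triangular
v_peak = √(2535/16·15) = √(38025/16) = 195/4
t_a = (195/4)/15 = 13/4; t_c = 0
T = 2·13/4 = 13/2

t_a=13/4 t_c=0 v_peak=195/4 T=13/2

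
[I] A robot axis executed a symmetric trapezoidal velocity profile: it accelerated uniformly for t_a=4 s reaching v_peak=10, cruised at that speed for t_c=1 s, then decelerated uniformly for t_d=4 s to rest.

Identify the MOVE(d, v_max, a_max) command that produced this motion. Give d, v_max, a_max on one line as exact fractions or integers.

d=50 v_max=10 a_max=5/2

a_max = 10/4 = 5/2
d_a = ½·10·4 = 20; d_c = 10·1 = 10
d = 2·20 + 10 = 50
t_c = 1 > 0 so v_max = 10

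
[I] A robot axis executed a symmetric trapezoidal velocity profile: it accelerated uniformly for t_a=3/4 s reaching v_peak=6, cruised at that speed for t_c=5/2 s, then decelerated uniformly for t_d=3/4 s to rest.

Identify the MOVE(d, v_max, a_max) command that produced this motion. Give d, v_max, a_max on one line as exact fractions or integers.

a_max = 6/(3/4) = 8
d_a = ½·6·3/4 = 9/4; d_c = 6·5/2 = 15
d = 2·9/4 + 15 = 39/2
t_c = 5/2 > 0 so v_max = 6

d=39/2 v_max=6 a_max=8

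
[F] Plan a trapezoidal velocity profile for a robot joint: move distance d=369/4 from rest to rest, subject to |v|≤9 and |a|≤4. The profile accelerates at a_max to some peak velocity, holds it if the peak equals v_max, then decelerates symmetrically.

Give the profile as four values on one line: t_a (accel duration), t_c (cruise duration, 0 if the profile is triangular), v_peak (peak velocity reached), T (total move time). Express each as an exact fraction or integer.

t_a=9/4 t_c=8 v_peak=9 T=25/2

vₘ²/aₘ = 9²/4 = 81/4
369/4 ≥ 81/4 ⇒ cruise phase
t_a = 9/4; v_peak = 9
d_cruise = 369/4 − 81/4 = 72; t_c = 72/9 = 8
T = 2·9/4 + 8 = 25/2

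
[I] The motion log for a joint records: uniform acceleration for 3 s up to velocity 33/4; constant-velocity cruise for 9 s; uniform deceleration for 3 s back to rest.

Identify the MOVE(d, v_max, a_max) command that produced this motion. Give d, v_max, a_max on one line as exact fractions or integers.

d=99 v_max=33/4 a_max=11/4

a_max = (33/4)/3 = 11/4
d_a = ½·33/4·3 = 99/8; d_c = 33/4·9 = 297/4
d = 2·99/8 + 297/4 = 99
t_c = 9 > 0 ⇒ limit active, v_max = 33/4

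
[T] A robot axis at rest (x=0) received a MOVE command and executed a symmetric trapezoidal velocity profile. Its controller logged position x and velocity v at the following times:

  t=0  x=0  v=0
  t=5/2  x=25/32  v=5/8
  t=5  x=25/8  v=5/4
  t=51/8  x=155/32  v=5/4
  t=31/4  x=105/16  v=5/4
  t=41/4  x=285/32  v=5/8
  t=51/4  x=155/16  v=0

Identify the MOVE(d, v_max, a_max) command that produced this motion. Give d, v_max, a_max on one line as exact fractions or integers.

d=155/16 v_max=5/4 a_max=1/4

final state: t=51/4, x=155/16, v=0 → d = 155/16
a_max = (5/8−0)/(5/2−0) = 1/4
max v = 5/4 over t∈[5,31/4] → v_max = 5/4
check: 5/4·(5+11/4) = 155/16 ✓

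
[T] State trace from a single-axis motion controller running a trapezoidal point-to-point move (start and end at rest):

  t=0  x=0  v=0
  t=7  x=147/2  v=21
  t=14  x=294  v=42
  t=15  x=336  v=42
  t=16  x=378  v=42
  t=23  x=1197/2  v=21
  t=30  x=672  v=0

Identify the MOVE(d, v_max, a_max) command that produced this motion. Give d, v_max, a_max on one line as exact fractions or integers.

final state: t=30, x=672, v=0 → d = 672
a_max = (21−0)/(7−0) = 3
max v = 42 over t∈[14,16] → v_max = 42
check: 42·(14+2) = 672 ✓

d=672 v_max=42 a_max=3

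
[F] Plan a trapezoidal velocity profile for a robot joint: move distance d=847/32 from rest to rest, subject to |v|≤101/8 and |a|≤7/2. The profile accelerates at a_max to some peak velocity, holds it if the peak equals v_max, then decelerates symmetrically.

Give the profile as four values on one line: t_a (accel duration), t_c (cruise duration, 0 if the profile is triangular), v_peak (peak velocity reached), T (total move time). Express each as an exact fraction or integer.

v_max²/a_max = (101/8)²/(7/2) = 10201/224
847/32 < 10201/224 → triangular
v_peak = √(847/32·7/2) = √(5929/64) = 77/8
t_a = (77/8)/(7/2) = 11/4; t_c = 0
T = 2·11/4 = 11/2

t_a=11/4 t_c=0 v_peak=77/8 T=11/2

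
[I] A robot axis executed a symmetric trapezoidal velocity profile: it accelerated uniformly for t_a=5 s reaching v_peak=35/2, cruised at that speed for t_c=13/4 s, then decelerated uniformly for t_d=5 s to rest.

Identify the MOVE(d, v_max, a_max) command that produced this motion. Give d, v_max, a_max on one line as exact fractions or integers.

a_max = (35/2)/5 = 7/2
d_a = ½·35/2·5 = 175/4; d_c = 35/2·13/4 = 455/8
d = 2·175/4 + 455/8 = 1155/8
t_c = 13/4 > 0 so v_max = 35/2

d=1155/8 v_max=35/2 a_max=7/2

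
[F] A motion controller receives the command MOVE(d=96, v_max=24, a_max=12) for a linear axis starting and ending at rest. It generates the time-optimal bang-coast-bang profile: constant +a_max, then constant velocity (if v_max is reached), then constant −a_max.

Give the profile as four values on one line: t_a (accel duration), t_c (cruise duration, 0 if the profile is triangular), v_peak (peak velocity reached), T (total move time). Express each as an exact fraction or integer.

t_a=2 t_c=2 v_peak=24 T=6

v_max²/a_max = 24²/12 = 48
96 ≥ 48 → trapezoidal
t_a = 24/12 = 2; v_peak = 24
d_cruise = 96 − 48 = 48; t_c = 48/24 = 2
T = 2·2 + 2 = 6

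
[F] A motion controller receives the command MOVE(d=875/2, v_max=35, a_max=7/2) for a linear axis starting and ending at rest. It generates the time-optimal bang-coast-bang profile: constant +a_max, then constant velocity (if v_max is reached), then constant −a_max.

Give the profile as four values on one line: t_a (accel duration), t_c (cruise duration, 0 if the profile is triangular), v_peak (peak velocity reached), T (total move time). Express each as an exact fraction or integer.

t_a=10 t_c=5/2 v_peak=35 T=45/2

vₘ²/aₘ = 35²/(7/2) = 350
875/2 ≥ 350 so v_max reached
t_a = 35/(7/2) = 10; v_peak = 35
d_cruise = 875/2 − 350 = 175/2; t_c = (175/2)/35 = 5/2
T = 2·10 + 5/2 = 45/2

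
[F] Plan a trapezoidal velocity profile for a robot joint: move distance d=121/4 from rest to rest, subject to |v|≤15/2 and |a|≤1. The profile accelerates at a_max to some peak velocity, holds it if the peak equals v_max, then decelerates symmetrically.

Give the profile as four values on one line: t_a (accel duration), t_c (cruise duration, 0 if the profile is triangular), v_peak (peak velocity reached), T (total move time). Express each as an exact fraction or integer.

(v_max)²/a_max = (15/2)²/1 = 225/4
121/4 < 225/4 ⇒ no cruise
v_peak = √(121/4·1) = √(121/4) = 11/2
t_a = (11/2)/1 = 11/2; t_c = 0
T = 2·11/2 = 11

t_a=11/2 t_c=0 v_peak=11/2 T=11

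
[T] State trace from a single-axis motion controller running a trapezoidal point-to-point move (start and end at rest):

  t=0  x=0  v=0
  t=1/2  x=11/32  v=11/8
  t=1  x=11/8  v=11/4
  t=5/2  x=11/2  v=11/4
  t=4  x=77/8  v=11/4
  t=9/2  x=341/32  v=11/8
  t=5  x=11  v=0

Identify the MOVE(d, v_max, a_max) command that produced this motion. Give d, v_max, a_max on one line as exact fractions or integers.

final state: t=5, x=11, v=0 → d = 11
a_max = (11/8−0)/(1/2−0) = 11/4
max v = 11/4 over t∈[1,4] → v_max = 11/4
check: 11/4·(1+3) = 11 ✓

d=11 v_max=11/4 a_max=11/4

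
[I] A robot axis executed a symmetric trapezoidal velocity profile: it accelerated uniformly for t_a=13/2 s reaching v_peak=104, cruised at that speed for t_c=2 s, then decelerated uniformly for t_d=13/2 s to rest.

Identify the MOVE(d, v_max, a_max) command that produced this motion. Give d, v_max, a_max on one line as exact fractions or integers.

d=884 v_max=104 a_max=16

a_max = 104/(13/2) = 16
d_a = ½·104·13/2 = 338; d_c = 104·2 = 208
d = 2·338 + 208 = 884
t_c = 2 > 0 so v_max = 104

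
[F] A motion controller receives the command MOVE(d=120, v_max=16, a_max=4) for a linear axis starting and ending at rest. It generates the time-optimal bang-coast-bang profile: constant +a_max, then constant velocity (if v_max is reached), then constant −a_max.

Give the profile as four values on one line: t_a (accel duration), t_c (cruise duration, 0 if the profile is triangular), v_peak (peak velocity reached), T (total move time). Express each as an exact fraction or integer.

v_max²/a_max = 16²/4 = 64
120 ≥ 64 ⇒ cruise phase
t_a = 16/4 = 4; v_peak = 16
d_cruise = 120 − 64 = 56; t_c = 56/16 = 7/2
T = 2·4 + 7/2 = 23/2

t_a=4 t_c=7/2 v_peak=16 T=23/2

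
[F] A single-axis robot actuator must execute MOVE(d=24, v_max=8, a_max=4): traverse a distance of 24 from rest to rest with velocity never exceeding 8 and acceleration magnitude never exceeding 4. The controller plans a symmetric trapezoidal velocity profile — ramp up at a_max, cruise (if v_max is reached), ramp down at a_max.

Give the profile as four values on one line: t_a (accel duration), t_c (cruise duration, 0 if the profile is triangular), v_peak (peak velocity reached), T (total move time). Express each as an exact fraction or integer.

(v_max)²/a_max = 8²/4 = 16
24 ≥ 16 → trapezoidal
t_a = 8/4 = 2; v_peak = 8
d_cruise = 24 − 16 = 8; t_c = 8/8 = 1
T = 2·2 + 1 = 5

t_a=2 t_c=1 v_peak=8 T=5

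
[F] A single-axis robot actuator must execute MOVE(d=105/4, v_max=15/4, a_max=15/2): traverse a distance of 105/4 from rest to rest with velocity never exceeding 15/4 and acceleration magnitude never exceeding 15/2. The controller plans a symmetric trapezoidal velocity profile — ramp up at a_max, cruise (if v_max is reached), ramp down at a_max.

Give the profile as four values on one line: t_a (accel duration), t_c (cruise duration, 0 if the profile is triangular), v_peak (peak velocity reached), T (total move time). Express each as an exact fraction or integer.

(v_max)²/a_max = (15/4)²/(15/2) = 15/8
105/4 ≥ 15/8 so v_max reached
t_a = (15/4)/(15/2) = 1/2; v_peak = 15/4
d_cruise = 105/4 − 15/8 = 195/8; t_c = (195/8)/(15/4) = 13/2
T = 2·1/2 + 13/2 = 15/2

t_a=1/2 t_c=13/2 v_peak=15/4 T=15/2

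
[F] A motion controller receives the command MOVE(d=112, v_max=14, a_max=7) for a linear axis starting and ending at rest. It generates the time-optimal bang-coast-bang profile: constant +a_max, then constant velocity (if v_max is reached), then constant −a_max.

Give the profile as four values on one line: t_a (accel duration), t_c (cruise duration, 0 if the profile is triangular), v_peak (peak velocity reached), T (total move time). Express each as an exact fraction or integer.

(v_max)²/a_max = 14²/7 = 28
112 ≥ 28 ⇒ cruise phase
t_a = 14/7 = 2; v_peak = 14
d_cruise = 112 − 28 = 84; t_c = 84/14 = 6
T = 2·2 + 6 = 10

t_a=2 t_c=6 v_peak=14 T=10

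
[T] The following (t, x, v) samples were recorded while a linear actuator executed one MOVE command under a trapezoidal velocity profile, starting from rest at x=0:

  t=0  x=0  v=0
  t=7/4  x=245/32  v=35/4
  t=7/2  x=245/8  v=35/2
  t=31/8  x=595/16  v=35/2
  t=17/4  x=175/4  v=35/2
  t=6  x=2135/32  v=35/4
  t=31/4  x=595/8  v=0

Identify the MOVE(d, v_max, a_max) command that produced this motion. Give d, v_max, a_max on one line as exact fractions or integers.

final state: t=31/4, x=595/8, v=0 → d = 595/8
a_max = (35/4−0)/(7/4−0) = 5
max v = 35/2 over t∈[7/2,17/4] → v_max = 35/2
check: 35/2·(7/2+3/4) = 595/8 ✓

d=595/8 v_max=35/2 a_max=5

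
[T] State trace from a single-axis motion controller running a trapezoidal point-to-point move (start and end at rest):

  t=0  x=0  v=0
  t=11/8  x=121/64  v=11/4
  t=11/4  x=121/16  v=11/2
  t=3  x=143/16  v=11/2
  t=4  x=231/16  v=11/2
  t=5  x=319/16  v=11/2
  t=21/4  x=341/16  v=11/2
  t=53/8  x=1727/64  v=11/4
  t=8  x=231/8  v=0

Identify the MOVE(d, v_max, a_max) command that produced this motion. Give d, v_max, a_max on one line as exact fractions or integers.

final state: t=8, x=231/8, v=0 → d = 231/8
a_max = (11/4−0)/(11/8−0) = 2
max v = 11/2 over t∈[11/4,21/4] → v_max = 11/2
check: 11/2·(11/4+5/2) = 231/8 ✓

d=231/8 v_max=11/2 a_max=2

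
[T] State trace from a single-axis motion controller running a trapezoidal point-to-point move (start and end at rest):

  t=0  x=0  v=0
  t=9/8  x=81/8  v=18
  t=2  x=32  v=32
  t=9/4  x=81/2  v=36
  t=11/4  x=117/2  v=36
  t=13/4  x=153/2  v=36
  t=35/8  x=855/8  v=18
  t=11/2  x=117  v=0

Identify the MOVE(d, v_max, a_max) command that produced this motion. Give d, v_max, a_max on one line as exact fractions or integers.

final state: t=11/2, x=117, v=0 → d = 117
a_max = (18−0)/(9/8−0) = 16
max v = 36 over t∈[9/4,13/4] → v_max = 36
check: 36·(9/4+1) = 117 ✓

d=117 v_max=36 a_max=16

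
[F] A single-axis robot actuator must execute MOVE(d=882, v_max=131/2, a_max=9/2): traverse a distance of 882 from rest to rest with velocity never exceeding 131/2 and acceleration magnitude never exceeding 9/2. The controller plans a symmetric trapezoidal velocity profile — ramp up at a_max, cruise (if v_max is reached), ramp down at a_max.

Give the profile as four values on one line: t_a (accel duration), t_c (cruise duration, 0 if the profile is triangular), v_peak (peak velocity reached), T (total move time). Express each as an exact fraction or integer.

(v_max)²/a_max = (131/2)²/(9/2) = 17161/18
882 < 17161/18 ⇒ no cruise
v_peak = √(882·9/2) = √3969 = 63
t_a = 63/(9/2) = 14; t_c = 0
T = 2·14 = 28

t_a=14 t_c=0 v_peak=63 T=28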